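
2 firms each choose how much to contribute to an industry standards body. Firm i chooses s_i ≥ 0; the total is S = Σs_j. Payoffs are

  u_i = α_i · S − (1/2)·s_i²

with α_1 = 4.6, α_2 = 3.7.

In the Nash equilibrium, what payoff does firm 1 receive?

27.6

Firm i's FOC: ∂u_i/∂s_i = α_i − s_i = 0, so s_i* = α_i.
NE contributions = (4.6, 3.7); S = 8.3.
u_1 = α_1·S − ½·(s_1)² = 4.6·8.3 − ½·4.6² = 27.6.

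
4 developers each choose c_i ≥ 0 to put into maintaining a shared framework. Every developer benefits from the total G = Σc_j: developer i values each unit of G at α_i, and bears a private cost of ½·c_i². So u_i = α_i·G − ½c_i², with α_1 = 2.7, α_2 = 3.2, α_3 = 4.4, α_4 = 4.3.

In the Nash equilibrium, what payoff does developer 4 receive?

Developer i's FOC: ∂u_i/∂c_i = α_i − c_i = 0, so c_i* = α_i.
NE contributions = (2.7, 3.2, 4.4, 4.3); G = 14.6.
u_4 = α_4·G − ½·(c_4)² = 4.3·14.6 − ½·4.3² = 53.535.

53.535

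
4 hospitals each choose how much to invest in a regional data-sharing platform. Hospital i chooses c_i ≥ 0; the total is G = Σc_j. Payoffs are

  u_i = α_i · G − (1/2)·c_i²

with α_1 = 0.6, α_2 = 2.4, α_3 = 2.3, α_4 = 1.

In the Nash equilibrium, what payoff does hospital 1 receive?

3.6

Hospital i's FOC: ∂u_i/∂c_i = α_i − c_i = 0, so c_i* = α_i.
NE contributions = (0.6, 2.4, 2.3, 1); G = 6.3.
u_1 = α_1·G − ½·(c_1)² = 0.6·6.3 − ½·0.6² = 3.6.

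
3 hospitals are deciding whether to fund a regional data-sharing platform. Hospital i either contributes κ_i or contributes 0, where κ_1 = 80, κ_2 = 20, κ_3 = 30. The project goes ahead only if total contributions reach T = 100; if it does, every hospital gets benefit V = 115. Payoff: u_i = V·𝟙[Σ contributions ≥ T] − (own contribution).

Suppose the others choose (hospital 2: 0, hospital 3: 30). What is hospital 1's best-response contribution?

Others' total = 30. Contributing 80 brings total to 110 ≥ 100: gain V − κ_1 = 35.
Best response: 80.

80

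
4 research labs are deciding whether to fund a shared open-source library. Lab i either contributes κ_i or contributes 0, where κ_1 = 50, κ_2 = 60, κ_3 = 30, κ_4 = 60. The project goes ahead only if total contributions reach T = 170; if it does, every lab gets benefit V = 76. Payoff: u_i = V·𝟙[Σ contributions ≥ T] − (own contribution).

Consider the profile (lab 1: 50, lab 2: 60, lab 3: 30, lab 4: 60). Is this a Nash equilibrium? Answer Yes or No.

Total = 200 ≥ 170: provided.
Lab 1 (pledges 50, payoff 26): dropping to 0 → total 150, payoff 0. No gain.
Lab 2 (pledges 60, payoff 16): dropping to 0 → total 140, payoff 0. No gain.
Lab 3 (pledges 30, payoff 46): dropping to 0 → total 170, payoff 76. Profitable deviation.

No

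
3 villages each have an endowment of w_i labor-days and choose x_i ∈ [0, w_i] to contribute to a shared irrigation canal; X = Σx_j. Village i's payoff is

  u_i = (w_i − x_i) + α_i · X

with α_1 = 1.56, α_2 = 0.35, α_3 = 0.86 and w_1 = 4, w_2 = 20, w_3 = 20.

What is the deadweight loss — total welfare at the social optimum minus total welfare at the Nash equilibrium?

70.8

∂u_i/∂x_i = α_i − 1, so village i contributes w_i if α_i > 1, else 0.
α_i > 1 for i ∈ {1}; NE contributions (4, 0, 0), X = 4.
W^NE = Σw_i − X^NE + (Σα_i)·X^NE = 44 + 1.77·4 = 51.08.
Planner: ∂(Σu_j)/∂x_i = Σα_j − 1 = 1.77 > 0, so everyone contributes w_i; X^SO = 44, W^SO = 44 + 1.77·44 = 121.88.
Deadweight loss = 70.8.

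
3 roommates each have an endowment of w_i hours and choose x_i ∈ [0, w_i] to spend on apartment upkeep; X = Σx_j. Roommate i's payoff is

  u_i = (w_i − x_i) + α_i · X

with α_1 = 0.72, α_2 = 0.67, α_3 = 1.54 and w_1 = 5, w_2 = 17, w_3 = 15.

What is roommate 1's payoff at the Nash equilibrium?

15.8

∂u_i/∂x_i = α_i − 1, so roommate i contributes w_i if α_i > 1, else 0.
α_i > 1 for i ∈ {3}; NE contributions (0, 0, 15), X = 15.
u_1 = (5 − 0) + 0.72·15 = 15.8.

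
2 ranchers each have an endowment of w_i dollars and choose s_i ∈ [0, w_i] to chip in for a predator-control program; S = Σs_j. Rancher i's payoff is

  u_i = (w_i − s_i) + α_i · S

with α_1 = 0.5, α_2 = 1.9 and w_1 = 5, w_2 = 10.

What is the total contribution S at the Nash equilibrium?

∂u_i/∂s_i = α_i − 1, so rancher i contributes w_i if α_i > 1, else 0.
α_i > 1 for i ∈ {2}; NE contributions (0, 10), S = 10.

10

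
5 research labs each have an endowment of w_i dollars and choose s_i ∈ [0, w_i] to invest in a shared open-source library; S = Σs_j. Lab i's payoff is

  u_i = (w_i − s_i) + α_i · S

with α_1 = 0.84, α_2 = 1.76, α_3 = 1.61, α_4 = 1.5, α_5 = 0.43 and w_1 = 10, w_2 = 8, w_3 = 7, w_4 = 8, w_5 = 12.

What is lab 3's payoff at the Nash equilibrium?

∂u_i/∂s_i = α_i − 1, so lab i contributes w_i if α_i > 1, else 0.
α_i > 1 for i ∈ {2, 3, 4}; NE contributions (0, 8, 7, 8, 0), S = 23.
u_3 = (7 − 7) + 1.61·23 = 37.03.

37.03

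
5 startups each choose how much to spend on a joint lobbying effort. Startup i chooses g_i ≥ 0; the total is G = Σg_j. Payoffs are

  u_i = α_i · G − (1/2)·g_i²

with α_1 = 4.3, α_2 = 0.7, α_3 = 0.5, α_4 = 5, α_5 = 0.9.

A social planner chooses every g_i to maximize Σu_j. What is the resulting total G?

57

Planner FOC: ∂(Σu_j)/∂g_i = (Σα_j) − g_i = 0, so g_i^SO = Σα_j = 11.4 for every i; G^SO = 57.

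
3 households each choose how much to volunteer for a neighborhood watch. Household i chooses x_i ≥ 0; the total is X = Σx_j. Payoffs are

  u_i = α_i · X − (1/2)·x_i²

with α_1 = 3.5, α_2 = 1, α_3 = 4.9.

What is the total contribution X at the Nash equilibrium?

Household i's FOC: ∂u_i/∂x_i = α_i − x_i = 0, so x_i* = α_i.
NE contributions = (3.5, 1, 4.9); X = 9.4.

9.4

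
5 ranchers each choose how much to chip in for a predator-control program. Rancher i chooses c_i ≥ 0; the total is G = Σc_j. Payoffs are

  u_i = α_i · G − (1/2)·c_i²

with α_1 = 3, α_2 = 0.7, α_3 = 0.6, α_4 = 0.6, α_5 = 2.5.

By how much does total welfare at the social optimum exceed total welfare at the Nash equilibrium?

Rancher i's FOC: ∂u_i/∂c_i = α_i − c_i = 0, so c_i* = α_i.
NE contributions = (3, 0.7, 0.6, 0.6, 2.5); G = 7.4.
W^NE = (Σα)·G − ½Σα_i² = 7.4² − ½·16.46 = 46.53.
Planner sets c_i = Σα_j = 7.4 for every i, so G^SO = 5·7.4 = 37.
W^SO = (Σα)·G^SO − ½·5·(Σα)² = (5/2)·7.4² = 136.9.
Deadweight loss = W^SO − W^NE = 90.37.

90.37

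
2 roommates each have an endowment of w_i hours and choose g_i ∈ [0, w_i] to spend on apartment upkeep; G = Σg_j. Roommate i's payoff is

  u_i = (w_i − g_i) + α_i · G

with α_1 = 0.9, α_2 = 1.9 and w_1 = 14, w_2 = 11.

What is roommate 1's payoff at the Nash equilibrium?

∂u_i/∂g_i = α_i − 1, so roommate i contributes w_i if α_i > 1, else 0.
α_i > 1 for i ∈ {2}; NE contributions (0, 11), G = 11.
u_1 = (14 − 0) + 0.9·11 = 23.9.

23.9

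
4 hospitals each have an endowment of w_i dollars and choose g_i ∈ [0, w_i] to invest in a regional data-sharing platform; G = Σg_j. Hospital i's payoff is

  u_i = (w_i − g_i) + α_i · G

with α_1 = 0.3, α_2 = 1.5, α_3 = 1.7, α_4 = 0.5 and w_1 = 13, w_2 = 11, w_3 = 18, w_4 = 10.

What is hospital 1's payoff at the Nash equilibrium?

21.7

∂u_i/∂g_i = α_i − 1, so hospital i contributes w_i if α_i > 1, else 0.
α_i > 1 for i ∈ {2, 3}; NE contributions (0, 11, 18, 0), G = 29.
u_1 = (13 − 0) + 0.3·29 = 21.7.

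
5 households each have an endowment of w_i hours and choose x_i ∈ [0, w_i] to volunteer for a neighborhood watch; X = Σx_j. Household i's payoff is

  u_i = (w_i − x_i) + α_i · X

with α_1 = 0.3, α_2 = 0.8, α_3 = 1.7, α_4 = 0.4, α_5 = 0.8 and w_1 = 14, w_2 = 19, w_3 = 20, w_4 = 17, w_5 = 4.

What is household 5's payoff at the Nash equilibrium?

20

∂u_i/∂x_i = α_i − 1, so household i contributes w_i if α_i > 1, else 0.
α_i > 1 for i ∈ {3}; NE contributions (0, 0, 20, 0, 0), X = 20.
u_5 = (4 − 0) + 0.8·20 = 20.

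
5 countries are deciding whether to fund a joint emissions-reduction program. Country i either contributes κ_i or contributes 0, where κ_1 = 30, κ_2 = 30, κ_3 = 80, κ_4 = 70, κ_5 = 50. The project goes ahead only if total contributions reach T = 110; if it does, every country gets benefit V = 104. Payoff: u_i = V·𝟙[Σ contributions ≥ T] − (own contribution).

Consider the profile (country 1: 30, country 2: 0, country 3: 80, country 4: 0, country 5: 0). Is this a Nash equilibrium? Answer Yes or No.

Total = 110 ≥ 110: provided.
Country 1 (pledges 30, payoff 74): dropping to 0 → total 80, payoff 0. No gain.
Country 2 (pledges 0, payoff 104): pledging 30 → total 140, payoff 74. No gain.
Country 3 (pledges 80, payoff 24): dropping to 0 → total 30, payoff 0. No gain.
Country 4 (pledges 0, payoff 104): pledging 70 → total 180, payoff 34. No gain.
Country 5 (pledges 0, payoff 104): pledging 50 → total 160, payoff 54. No gain.

Yes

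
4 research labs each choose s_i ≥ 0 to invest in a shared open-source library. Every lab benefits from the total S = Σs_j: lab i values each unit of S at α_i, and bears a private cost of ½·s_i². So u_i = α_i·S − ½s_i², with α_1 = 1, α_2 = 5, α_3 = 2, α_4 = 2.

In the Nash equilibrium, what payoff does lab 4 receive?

18

Lab i's FOC: ∂u_i/∂s_i = α_i − s_i = 0, so s_i* = α_i.
NE contributions = (1, 5, 2, 2); S = 10.
u_4 = α_4·S − ½·(s_4)² = 2·10 − ½·2² = 18.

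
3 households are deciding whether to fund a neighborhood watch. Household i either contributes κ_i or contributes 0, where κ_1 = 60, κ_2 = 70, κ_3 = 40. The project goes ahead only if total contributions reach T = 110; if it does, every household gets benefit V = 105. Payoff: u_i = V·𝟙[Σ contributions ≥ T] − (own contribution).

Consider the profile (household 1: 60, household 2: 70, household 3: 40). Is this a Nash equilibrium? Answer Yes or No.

No

Total = 170 ≥ 110: provided.
Household 1 (pledges 60, payoff 45): dropping to 0 → total 110, payoff 105. Profitable deviation.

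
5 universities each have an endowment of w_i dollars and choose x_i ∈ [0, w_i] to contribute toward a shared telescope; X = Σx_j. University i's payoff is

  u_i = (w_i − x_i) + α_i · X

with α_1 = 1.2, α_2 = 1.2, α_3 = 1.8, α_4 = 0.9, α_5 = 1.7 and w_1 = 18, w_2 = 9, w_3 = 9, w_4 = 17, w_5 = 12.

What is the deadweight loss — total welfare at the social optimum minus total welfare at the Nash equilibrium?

∂u_i/∂x_i = α_i − 1, so university i contributes w_i if α_i > 1, else 0.
α_i > 1 for i ∈ {1, 2, 3, 5}; NE contributions (18, 9, 9, 0, 12), X = 48.
W^NE = Σw_i − X^NE + (Σα_i)·X^NE = 65 + 5.8·48 = 343.4.
Planner: ∂(Σu_j)/∂x_i = Σα_j − 1 = 5.8 > 0, so everyone contributes w_i; X^SO = 65, W^SO = 65 + 5.8·65 = 442.
Deadweight loss = 98.6.

98.6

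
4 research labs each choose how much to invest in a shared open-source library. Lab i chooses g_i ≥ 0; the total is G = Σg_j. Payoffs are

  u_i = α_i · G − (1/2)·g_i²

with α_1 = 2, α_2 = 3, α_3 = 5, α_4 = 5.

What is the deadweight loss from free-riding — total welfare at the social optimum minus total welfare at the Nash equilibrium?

Lab i's FOC: ∂u_i/∂g_i = α_i − g_i = 0, so g_i* = α_i.
NE contributions = (2, 3, 5, 5); G = 15.
W^NE = (Σα)·G − ½Σα_i² = 15² − ½·63 = 193.5.
Planner sets g_i = Σα_j = 15 for every i, so G^SO = 4·15 = 60.
W^SO = (Σα)·G^SO − ½·4·(Σα)² = (4/2)·15² = 450.
Deadweight loss = W^SO − W^NE = 256.5.

256.5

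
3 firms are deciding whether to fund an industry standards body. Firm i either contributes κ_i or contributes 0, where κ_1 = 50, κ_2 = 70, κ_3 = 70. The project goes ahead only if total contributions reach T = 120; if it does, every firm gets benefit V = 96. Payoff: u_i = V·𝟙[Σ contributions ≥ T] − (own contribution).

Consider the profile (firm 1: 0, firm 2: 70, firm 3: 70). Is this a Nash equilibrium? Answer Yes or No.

Yes

Total = 140 ≥ 120: provided.
Firm 1 (pledges 0, payoff 96): pledging 50 → total 190, payoff 46. No gain.
Firm 2 (pledges 70, payoff 26): dropping to 0 → total 70, payoff 0. No gain.
Firm 3 (pledges 70, payoff 26): dropping to 0 → total 70, payoff 0. No gain.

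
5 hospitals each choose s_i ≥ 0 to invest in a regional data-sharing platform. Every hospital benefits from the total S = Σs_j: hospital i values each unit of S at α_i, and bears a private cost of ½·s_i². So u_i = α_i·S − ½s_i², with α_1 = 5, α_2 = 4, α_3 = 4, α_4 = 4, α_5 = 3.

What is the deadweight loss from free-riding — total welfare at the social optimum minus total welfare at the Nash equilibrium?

Hospital i's FOC: ∂u_i/∂s_i = α_i − s_i = 0, so s_i* = α_i.
NE contributions = (5, 4, 4, 4, 3); S = 20.
W^NE = (Σα)·S − ½Σα_i² = 20² − ½·82 = 359.
Planner sets s_i = Σα_j = 20 for every i, so S^SO = 5·20 = 100.
W^SO = (Σα)·S^SO − ½·5·(Σα)² = (5/2)·20² = 1000.
Deadweight loss = W^SO − W^NE = 641.

641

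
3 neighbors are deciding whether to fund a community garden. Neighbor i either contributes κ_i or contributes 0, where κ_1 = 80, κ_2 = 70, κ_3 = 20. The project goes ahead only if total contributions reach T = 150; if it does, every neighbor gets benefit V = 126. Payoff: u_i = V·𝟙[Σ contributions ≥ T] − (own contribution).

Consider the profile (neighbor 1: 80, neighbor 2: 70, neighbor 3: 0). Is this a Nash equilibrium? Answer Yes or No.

Yes

Total = 150 ≥ 150: provided.
Neighbor 1 (pledges 80, payoff 46): dropping to 0 → total 70, payoff 0. No gain.
Neighbor 2 (pledges 70, payoff 56): dropping to 0 → total 80, payoff 0. No gain.
Neighbor 3 (pledges 0, payoff 126): pledging 20 → total 170, payoff 106. No gain.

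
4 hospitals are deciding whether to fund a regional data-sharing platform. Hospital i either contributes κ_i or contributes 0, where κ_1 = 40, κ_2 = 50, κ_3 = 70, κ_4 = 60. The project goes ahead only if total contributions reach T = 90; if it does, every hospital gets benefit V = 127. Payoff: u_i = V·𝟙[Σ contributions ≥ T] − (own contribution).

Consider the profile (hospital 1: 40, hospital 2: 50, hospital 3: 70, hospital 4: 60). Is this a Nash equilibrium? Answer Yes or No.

Total = 220 ≥ 90: provided.
Hospital 1 (pledges 40, payoff 87): dropping to 0 → total 180, payoff 127. Profitable deviation.

No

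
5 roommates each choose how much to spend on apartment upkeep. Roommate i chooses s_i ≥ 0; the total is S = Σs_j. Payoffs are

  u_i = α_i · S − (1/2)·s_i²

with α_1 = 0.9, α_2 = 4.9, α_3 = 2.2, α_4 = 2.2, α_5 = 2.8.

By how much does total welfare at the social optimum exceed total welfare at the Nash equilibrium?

274.67

Roommate i's FOC: ∂u_i/∂s_i = α_i − s_i = 0, so s_i* = α_i.
NE contributions = (0.9, 4.9, 2.2, 2.2, 2.8); S = 13.
W^NE = (Σα)·S − ½Σα_i² = 13² − ½·42.34 = 147.83.
Planner sets s_i = Σα_j = 13 for every i, so S^SO = 5·13 = 65.
W^SO = (Σα)·S^SO − ½·5·(Σα)² = (5/2)·13² = 422.5.
Deadweight loss = W^SO − W^NE = 274.67.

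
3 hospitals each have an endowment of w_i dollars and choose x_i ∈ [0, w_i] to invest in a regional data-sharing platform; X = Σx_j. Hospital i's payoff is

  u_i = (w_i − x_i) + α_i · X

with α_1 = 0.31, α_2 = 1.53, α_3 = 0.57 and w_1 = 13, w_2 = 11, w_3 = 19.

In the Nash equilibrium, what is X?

∂u_i/∂x_i = α_i − 1, so hospital i contributes w_i if α_i > 1, else 0.
α_i > 1 for i ∈ {2}; NE contributions (0, 11, 0), X = 11.

11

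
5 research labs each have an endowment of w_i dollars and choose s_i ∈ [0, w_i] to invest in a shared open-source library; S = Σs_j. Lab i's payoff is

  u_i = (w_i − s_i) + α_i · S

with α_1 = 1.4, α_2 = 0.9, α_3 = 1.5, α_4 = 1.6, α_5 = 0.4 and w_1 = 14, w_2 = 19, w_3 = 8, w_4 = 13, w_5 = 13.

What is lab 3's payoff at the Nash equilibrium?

∂u_i/∂s_i = α_i − 1, so lab i contributes w_i if α_i > 1, else 0.
α_i > 1 for i ∈ {1, 3, 4}; NE contributions (14, 0, 8, 13, 0), S = 35.
u_3 = (8 − 8) + 1.5·35 = 52.5.

52.5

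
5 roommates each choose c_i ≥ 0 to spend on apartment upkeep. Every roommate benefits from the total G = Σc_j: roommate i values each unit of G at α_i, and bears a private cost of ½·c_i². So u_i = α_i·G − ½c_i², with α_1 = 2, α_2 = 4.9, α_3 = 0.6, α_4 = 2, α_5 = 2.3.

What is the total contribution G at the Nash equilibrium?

11.8

Roommate i's FOC: ∂u_i/∂c_i = α_i − c_i = 0, so c_i* = α_i.
NE contributions = (2, 4.9, 0.6, 2, 2.3); G = 11.8.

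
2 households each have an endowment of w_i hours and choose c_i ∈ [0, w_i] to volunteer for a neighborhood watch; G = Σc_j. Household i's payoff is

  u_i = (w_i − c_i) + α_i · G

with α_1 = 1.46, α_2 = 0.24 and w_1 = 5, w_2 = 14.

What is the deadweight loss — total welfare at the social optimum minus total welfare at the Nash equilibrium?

∂u_i/∂c_i = α_i − 1, so household i contributes w_i if α_i > 1, else 0.
α_i > 1 for i ∈ {1}; NE contributions (5, 0), G = 5.
W^NE = Σw_i − G^NE + (Σα_i)·G^NE = 19 + 0.7·5 = 22.5.
Planner: ∂(Σu_j)/∂c_i = Σα_j − 1 = 0.7 > 0, so everyone contributes w_i; G^SO = 19, W^SO = 19 + 0.7·19 = 32.3.
Deadweight loss = 9.8.

9.8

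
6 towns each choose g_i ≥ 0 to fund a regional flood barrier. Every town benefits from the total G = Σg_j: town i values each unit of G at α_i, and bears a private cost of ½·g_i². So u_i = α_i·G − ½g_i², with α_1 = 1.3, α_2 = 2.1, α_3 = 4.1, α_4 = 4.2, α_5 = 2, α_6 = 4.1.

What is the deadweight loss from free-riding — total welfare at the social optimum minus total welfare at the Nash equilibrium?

664.36

Town i's FOC: ∂u_i/∂g_i = α_i − g_i = 0, so g_i* = α_i.
NE contributions = (1.3, 2.1, 4.1, 4.2, 2, 4.1); G = 17.8.
W^NE = (Σα)·G − ½Σα_i² = 17.8² − ½·61.36 = 286.16.
Planner sets g_i = Σα_j = 17.8 for every i, so G^SO = 6·17.8 = 106.8.
W^SO = (Σα)·G^SO − ½·6·(Σα)² = (6/2)·17.8² = 950.52.
Deadweight loss = W^SO − W^NE = 664.36.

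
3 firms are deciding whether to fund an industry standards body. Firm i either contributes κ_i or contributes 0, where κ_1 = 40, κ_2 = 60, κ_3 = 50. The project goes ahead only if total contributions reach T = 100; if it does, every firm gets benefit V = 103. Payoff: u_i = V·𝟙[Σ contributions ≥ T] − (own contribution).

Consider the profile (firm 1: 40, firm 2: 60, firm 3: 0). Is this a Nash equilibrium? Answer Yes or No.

Total = 100 ≥ 100: provided.
Firm 1 (pledges 40, payoff 63): dropping to 0 → total 60, payoff 0. No gain.
Firm 2 (pledges 60, payoff 43): dropping to 0 → total 40, payoff 0. No gain.
Firm 3 (pledges 0, payoff 103): pledging 50 → total 150, payoff 53. No gain.

Yes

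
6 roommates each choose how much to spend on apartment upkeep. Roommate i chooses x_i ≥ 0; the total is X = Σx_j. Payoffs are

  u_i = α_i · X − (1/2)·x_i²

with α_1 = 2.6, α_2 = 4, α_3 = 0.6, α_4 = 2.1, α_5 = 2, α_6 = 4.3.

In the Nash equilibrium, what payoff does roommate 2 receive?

54.4

Roommate i's FOC: ∂u_i/∂x_i = α_i − x_i = 0, so x_i* = α_i.
NE contributions = (2.6, 4, 0.6, 2.1, 2, 4.3); X = 15.6.
u_2 = α_2·X − ½·(x_2)² = 4·15.6 − ½·4² = 54.4.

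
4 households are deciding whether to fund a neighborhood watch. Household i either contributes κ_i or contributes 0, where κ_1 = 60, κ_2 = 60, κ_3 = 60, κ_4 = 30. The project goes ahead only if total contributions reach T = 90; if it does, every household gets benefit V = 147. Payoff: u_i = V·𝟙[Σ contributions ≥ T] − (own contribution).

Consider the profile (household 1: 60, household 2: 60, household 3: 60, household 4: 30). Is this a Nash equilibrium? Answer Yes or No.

No

Total = 210 ≥ 90: provided.
Household 1 (pledges 60, payoff 87): dropping to 0 → total 150, payoff 147. Profitable deviation.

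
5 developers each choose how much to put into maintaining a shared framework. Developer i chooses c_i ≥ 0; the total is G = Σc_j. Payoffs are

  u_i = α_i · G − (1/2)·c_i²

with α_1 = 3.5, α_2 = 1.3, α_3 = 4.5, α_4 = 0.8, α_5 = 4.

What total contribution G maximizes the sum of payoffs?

Planner FOC: ∂(Σu_j)/∂c_i = (Σα_j) − c_i = 0, so c_i^SO = Σα_j = 14.1 for every i; G^SO = 70.5.

70.5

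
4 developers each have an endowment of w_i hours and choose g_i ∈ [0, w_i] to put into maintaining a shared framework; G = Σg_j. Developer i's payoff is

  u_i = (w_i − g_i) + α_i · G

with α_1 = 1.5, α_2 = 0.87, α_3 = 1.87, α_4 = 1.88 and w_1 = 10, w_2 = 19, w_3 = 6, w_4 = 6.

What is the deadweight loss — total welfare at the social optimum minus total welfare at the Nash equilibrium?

97.28

∂u_i/∂g_i = α_i − 1, so developer i contributes w_i if α_i > 1, else 0.
α_i > 1 for i ∈ {1, 3, 4}; NE contributions (10, 0, 6, 6), G = 22.
W^NE = Σw_i − G^NE + (Σα_i)·G^NE = 41 + 5.12·22 = 153.64.
Planner: ∂(Σu_j)/∂g_i = Σα_j − 1 = 5.12 > 0, so everyone contributes w_i; G^SO = 41, W^SO = 41 + 5.12·41 = 250.92.
Deadweight loss = 97.28.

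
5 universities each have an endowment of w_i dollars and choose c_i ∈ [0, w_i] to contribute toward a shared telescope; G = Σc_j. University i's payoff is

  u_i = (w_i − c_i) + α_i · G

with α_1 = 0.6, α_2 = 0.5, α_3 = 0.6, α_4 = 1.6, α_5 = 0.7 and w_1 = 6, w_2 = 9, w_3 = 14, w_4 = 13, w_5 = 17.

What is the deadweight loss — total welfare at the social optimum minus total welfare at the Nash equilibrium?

∂u_i/∂c_i = α_i − 1, so university i contributes w_i if α_i > 1, else 0.
α_i > 1 for i ∈ {4}; NE contributions (0, 0, 0, 13, 0), G = 13.
W^NE = Σw_i − G^NE + (Σα_i)·G^NE = 59 + 3·13 = 98.
Planner: ∂(Σu_j)/∂c_i = Σα_j − 1 = 3 > 0, so everyone contributes w_i; G^SO = 59, W^SO = 59 + 3·59 = 236.
Deadweight loss = 138.

138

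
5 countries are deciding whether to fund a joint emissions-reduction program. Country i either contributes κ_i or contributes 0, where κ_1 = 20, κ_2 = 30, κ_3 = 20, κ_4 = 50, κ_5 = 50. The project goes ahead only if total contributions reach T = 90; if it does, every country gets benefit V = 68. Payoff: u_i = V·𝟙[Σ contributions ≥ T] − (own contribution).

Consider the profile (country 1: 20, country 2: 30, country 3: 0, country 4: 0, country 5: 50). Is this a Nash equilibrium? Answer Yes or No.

Yes

Total = 100 ≥ 90: provided.
Country 1 (pledges 20, payoff 48): dropping to 0 → total 80, payoff 0. No gain.
Country 2 (pledges 30, payoff 38): dropping to 0 → total 70, payoff 0. No gain.
Country 3 (pledges 0, payoff 68): pledging 20 → total 120, payoff 48. No gain.
Country 4 (pledges 0, payoff 68): pledging 50 → total 150, payoff 18. No gain.
Country 5 (pledges 50, payoff 18): dropping to 0 → total 50, payoff 0. No gain.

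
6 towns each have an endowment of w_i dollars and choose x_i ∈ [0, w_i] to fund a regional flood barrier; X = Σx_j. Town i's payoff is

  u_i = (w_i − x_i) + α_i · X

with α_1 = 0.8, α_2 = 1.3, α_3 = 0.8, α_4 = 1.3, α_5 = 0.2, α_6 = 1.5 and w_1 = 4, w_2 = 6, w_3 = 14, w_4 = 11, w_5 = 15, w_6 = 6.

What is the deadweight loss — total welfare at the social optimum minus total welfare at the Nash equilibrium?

161.7

∂u_i/∂x_i = α_i − 1, so town i contributes w_i if α_i > 1, else 0.
α_i > 1 for i ∈ {2, 4, 6}; NE contributions (0, 6, 0, 11, 0, 6), X = 23.
W^NE = Σw_i − X^NE + (Σα_i)·X^NE = 56 + 4.9·23 = 168.7.
Planner: ∂(Σu_j)/∂x_i = Σα_j − 1 = 4.9 > 0, so everyone contributes w_i; X^SO = 56, W^SO = 56 + 4.9·56 = 330.4.
Deadweight loss = 161.7.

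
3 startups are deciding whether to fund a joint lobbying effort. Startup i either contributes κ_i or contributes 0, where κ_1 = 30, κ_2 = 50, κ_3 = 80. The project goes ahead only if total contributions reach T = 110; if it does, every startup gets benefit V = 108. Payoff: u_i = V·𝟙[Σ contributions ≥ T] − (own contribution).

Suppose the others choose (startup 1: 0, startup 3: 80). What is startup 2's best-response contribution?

50

Others' total = 80. Contributing 50 brings total to 130 ≥ 110: gain V − κ_2 = 58.
Best response: 50.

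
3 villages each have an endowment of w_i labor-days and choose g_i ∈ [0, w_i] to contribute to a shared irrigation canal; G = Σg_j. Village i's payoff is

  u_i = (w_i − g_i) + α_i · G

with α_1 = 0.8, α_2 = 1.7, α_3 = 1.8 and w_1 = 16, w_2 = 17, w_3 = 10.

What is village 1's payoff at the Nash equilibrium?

37.6

∂u_i/∂g_i = α_i − 1, so village i contributes w_i if α_i > 1, else 0.
α_i > 1 for i ∈ {2, 3}; NE contributions (0, 17, 10), G = 27.
u_1 = (16 − 0) + 0.8·27 = 37.6.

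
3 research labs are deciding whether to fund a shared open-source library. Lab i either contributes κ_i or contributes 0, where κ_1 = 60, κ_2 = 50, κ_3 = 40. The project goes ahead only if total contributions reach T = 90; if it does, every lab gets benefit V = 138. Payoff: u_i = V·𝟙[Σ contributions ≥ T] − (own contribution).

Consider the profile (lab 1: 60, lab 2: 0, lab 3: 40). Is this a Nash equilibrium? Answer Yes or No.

Total = 100 ≥ 90: provided.
Lab 1 (pledges 60, payoff 78): dropping to 0 → total 40, payoff 0. No gain.
Lab 2 (pledges 0, payoff 138): pledging 50 → total 150, payoff 88. No gain.
Lab 3 (pledges 40, payoff 98): dropping to 0 → total 60, payoff 0. No gain.

Yes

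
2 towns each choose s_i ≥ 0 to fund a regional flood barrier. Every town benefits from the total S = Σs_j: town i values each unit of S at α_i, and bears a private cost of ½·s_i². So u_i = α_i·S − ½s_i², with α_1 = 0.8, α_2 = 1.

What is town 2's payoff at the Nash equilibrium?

1.3

Town i's FOC: ∂u_i/∂s_i = α_i − s_i = 0, so s_i* = α_i.
NE contributions = (0.8, 1); S = 1.8.
u_2 = α_2·S − ½·(s_2)² = 1·1.8 − ½·1² = 1.3.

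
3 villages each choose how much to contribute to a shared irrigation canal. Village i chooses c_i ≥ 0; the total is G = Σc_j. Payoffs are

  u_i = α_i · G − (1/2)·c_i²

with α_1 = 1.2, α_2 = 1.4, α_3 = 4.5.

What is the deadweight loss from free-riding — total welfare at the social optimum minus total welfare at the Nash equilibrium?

Village i's FOC: ∂u_i/∂c_i = α_i − c_i = 0, so c_i* = α_i.
NE contributions = (1.2, 1.4, 4.5); G = 7.1.
W^NE = (Σα)·G − ½Σα_i² = 7.1² − ½·23.65 = 38.585.
Planner sets c_i = Σα_j = 7.1 for every i, so G^SO = 3·7.1 = 21.3.
W^SO = (Σα)·G^SO − ½·3·(Σα)² = (3/2)·7.1² = 75.615.
Deadweight loss = W^SO − W^NE = 37.03.

37.03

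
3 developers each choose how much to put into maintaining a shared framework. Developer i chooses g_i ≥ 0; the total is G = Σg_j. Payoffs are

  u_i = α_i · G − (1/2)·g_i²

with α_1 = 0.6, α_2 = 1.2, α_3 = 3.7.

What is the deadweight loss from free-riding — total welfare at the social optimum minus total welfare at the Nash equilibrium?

22.87

Developer i's FOC: ∂u_i/∂g_i = α_i − g_i = 0, so g_i* = α_i.
NE contributions = (0.6, 1.2, 3.7); G = 5.5.
W^NE = (Σα)·G − ½Σα_i² = 5.5² − ½·15.49 = 22.505.
Planner sets g_i = Σα_j = 5.5 for every i, so G^SO = 3·5.5 = 16.5.
W^SO = (Σα)·G^SO − ½·3·(Σα)² = (3/2)·5.5² = 45.375.
Deadweight loss = W^SO − W^NE = 22.87.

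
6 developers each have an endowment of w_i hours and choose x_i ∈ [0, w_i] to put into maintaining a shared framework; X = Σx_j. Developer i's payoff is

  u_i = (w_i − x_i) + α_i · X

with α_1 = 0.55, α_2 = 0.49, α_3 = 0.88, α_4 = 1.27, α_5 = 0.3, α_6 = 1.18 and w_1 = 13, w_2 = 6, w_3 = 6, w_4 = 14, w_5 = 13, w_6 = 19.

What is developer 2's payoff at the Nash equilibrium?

∂u_i/∂x_i = α_i − 1, so developer i contributes w_i if α_i > 1, else 0.
α_i > 1 for i ∈ {4, 6}; NE contributions (0, 0, 0, 14, 0, 19), X = 33.
u_2 = (6 − 0) + 0.49·33 = 22.17.

22.17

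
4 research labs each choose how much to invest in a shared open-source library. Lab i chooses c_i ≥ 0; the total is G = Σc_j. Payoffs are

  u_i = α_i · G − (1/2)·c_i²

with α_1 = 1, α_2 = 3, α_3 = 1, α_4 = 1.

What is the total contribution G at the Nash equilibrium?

Lab i's FOC: ∂u_i/∂c_i = α_i − c_i = 0, so c_i* = α_i.
NE contributions = (1, 3, 1, 1); G = 6.

6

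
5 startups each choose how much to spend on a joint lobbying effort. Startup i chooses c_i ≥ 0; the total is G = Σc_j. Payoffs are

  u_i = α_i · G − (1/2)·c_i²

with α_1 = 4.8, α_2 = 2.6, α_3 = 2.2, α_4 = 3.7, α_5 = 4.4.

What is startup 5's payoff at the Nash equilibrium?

Startup i's FOC: ∂u_i/∂c_i = α_i − c_i = 0, so c_i* = α_i.
NE contributions = (4.8, 2.6, 2.2, 3.7, 4.4); G = 17.7.
u_5 = α_5·G − ½·(c_5)² = 4.4·17.7 − ½·4.4² = 68.2.

68.2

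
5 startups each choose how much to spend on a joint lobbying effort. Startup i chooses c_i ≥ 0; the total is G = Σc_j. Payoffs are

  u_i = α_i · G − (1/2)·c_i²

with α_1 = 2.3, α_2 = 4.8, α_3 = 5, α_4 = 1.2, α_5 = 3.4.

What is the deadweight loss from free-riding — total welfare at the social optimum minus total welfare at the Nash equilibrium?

Startup i's FOC: ∂u_i/∂c_i = α_i − c_i = 0, so c_i* = α_i.
NE contributions = (2.3, 4.8, 5, 1.2, 3.4); G = 16.7.
W^NE = (Σα)·G − ½Σα_i² = 16.7² − ½·66.33 = 245.725.
Planner sets c_i = Σα_j = 16.7 for every i, so G^SO = 5·16.7 = 83.5.
W^SO = (Σα)·G^SO − ½·5·(Σα)² = (5/2)·16.7² = 697.225.
Deadweight loss = W^SO − W^NE = 451.5.

451.5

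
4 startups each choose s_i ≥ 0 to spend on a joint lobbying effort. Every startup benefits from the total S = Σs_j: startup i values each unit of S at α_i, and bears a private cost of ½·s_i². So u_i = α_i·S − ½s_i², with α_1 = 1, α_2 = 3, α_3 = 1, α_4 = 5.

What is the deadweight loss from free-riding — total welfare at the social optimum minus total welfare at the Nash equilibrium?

Startup i's FOC: ∂u_i/∂s_i = α_i − s_i = 0, so s_i* = α_i.
NE contributions = (1, 3, 1, 5); S = 10.
W^NE = (Σα)·S − ½Σα_i² = 10² − ½·36 = 82.
Planner sets s_i = Σα_j = 10 for every i, so S^SO = 4·10 = 40.
W^SO = (Σα)·S^SO − ½·4·(Σα)² = (4/2)·10² = 200.
Deadweight loss = W^SO − W^NE = 118.

118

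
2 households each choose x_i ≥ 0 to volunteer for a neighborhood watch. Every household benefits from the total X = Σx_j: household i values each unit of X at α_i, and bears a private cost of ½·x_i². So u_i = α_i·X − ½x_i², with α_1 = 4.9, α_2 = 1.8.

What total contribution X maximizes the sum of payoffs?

Planner FOC: ∂(Σu_j)/∂x_i = (Σα_j) − x_i = 0, so x_i^SO = Σα_j = 6.7 for every i; X^SO = 13.4.

13.4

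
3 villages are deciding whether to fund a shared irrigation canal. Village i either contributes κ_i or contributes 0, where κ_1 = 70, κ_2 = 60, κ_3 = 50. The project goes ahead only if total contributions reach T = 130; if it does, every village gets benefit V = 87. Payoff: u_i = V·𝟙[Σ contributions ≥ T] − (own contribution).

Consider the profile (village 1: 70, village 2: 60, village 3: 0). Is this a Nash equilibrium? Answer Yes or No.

Total = 130 ≥ 130: provided.
Village 1 (pledges 70, payoff 17): dropping to 0 → total 60, payoff 0. No gain.
Village 2 (pledges 60, payoff 27): dropping to 0 → total 70, payoff 0. No gain.
Village 3 (pledges 0, payoff 87): pledging 50 → total 180, payoff 37. No gain.

Yes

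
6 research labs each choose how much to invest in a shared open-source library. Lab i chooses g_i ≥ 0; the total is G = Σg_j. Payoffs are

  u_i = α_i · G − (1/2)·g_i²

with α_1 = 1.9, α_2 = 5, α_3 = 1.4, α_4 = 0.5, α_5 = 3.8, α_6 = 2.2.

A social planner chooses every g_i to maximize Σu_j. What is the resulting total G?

88.8

Planner FOC: ∂(Σu_j)/∂g_i = (Σα_j) − g_i = 0, so g_i^SO = Σα_j = 14.8 for every i; G^SO = 88.8.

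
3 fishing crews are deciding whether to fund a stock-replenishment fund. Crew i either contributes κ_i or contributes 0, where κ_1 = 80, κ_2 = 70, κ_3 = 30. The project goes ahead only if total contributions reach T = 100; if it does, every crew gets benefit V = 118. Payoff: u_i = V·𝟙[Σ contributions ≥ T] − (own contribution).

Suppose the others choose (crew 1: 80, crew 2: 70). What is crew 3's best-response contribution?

Others' total = 150 ≥ 100; contributing adds cost 30 for no extra benefit.
Best response: 0.

0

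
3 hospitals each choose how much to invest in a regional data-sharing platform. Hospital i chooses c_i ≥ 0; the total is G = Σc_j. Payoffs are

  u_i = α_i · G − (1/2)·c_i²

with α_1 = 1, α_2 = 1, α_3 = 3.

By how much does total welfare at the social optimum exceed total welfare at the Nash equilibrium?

Hospital i's FOC: ∂u_i/∂c_i = α_i − c_i = 0, so c_i* = α_i.
NE contributions = (1, 1, 3); G = 5.
W^NE = (Σα)·G − ½Σα_i² = 5² − ½·11 = 19.5.
Planner sets c_i = Σα_j = 5 for every i, so G^SO = 3·5 = 15.
W^SO = (Σα)·G^SO − ½·3·(Σα)² = (3/2)·5² = 37.5.
Deadweight loss = W^SO − W^NE = 18.

18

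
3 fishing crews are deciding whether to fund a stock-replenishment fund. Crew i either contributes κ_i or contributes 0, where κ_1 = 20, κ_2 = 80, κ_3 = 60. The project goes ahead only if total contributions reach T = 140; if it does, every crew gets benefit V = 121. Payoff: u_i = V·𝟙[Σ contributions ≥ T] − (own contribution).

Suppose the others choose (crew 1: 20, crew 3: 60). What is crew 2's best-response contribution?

Others' total = 80. Contributing 80 brings total to 160 ≥ 140: gain V − κ_2 = 41.
Best response: 80.

80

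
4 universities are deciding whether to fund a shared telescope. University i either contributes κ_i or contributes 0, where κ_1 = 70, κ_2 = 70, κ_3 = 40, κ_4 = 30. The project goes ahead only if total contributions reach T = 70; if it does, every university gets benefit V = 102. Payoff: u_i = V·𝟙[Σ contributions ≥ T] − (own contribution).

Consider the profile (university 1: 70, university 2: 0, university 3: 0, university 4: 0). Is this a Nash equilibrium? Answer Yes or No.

Yes

Total = 70 ≥ 70: provided.
University 1 (pledges 70, payoff 32): dropping to 0 → total 0, payoff 0. No gain.
University 2 (pledges 0, payoff 102): pledging 70 → total 140, payoff 32. No gain.
University 3 (pledges 0, payoff 102): pledging 40 → total 110, payoff 62. No gain.
University 4 (pledges 0, payoff 102): pledging 30 → total 100, payoff 72. No gain.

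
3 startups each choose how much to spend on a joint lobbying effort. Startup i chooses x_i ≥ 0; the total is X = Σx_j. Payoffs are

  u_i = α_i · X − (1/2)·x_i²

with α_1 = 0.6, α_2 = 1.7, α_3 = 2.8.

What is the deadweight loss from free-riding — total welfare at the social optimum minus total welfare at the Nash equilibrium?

18.55

Startup i's FOC: ∂u_i/∂x_i = α_i − x_i = 0, so x_i* = α_i.
NE contributions = (0.6, 1.7, 2.8); X = 5.1.
W^NE = (Σα)·X − ½Σα_i² = 5.1² − ½·11.09 = 20.465.
Planner sets x_i = Σα_j = 5.1 for every i, so X^SO = 3·5.1 = 15.3.
W^SO = (Σα)·X^SO − ½·3·(Σα)² = (3/2)·5.1² = 39.015.
Deadweight loss = W^SO − W^NE = 18.55.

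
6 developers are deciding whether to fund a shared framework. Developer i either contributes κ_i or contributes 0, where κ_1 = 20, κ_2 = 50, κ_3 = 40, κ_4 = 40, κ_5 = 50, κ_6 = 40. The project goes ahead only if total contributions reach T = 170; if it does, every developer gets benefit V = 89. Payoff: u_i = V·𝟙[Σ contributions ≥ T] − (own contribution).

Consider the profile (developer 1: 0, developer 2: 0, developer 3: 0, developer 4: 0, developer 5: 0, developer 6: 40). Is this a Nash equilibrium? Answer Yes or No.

Total = 40 < 170: not provided.
Developer 1 (pledges 0, payoff 0): pledging 20 → total 60, payoff -20. No gain.
Developer 2 (pledges 0, payoff 0): pledging 50 → total 90, payoff -50. No gain.
Developer 3 (pledges 0, payoff 0): pledging 40 → total 80, payoff -40. No gain.
Developer 4 (pledges 0, payoff 0): pledging 40 → total 80, payoff -40. No gain.
Developer 5 (pledges 0, payoff 0): pledging 50 → total 90, payoff -50. No gain.
Developer 6 (pledges 40, payoff -40): dropping to 0 → total 0, payoff 0. Profitable deviation.

No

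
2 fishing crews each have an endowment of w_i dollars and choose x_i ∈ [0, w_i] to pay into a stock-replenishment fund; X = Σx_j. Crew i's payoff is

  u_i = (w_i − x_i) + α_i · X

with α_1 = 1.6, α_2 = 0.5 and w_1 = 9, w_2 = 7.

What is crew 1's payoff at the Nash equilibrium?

∂u_i/∂x_i = α_i − 1, so crew i contributes w_i if α_i > 1, else 0.
α_i > 1 for i ∈ {1}; NE contributions (9, 0), X = 9.
u_1 = (9 − 9) + 1.6·9 = 14.4.

14.4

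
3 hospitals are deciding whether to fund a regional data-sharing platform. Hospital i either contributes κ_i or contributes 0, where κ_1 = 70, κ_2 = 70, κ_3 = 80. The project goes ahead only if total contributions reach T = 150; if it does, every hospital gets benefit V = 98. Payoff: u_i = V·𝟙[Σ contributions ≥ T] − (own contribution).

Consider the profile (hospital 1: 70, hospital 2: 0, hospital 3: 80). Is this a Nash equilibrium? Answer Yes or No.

Yes

Total = 150 ≥ 150: provided.
Hospital 1 (pledges 70, payoff 28): dropping to 0 → total 80, payoff 0. No gain.
Hospital 2 (pledges 0, payoff 98): pledging 70 → total 220, payoff 28. No gain.
Hospital 3 (pledges 80, payoff 18): dropping to 0 → total 70, payoff 0. No gain.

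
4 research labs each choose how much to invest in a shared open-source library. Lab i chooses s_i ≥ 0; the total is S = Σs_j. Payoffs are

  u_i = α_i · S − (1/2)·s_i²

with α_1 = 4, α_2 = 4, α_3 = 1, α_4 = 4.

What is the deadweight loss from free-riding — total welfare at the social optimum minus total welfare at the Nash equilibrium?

Lab i's FOC: ∂u_i/∂s_i = α_i − s_i = 0, so s_i* = α_i.
NE contributions = (4, 4, 1, 4); S = 13.
W^NE = (Σα)·S − ½Σα_i² = 13² − ½·49 = 144.5.
Planner sets s_i = Σα_j = 13 for every i, so S^SO = 4·13 = 52.
W^SO = (Σα)·S^SO − ½·4·(Σα)² = (4/2)·13² = 338.
Deadweight loss = W^SO − W^NE = 193.5.

193.5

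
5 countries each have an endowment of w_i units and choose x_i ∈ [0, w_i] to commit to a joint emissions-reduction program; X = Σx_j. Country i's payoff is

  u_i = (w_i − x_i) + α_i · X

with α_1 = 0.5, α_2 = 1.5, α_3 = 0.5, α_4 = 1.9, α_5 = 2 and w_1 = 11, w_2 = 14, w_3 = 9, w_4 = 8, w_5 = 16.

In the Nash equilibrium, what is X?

38

∂u_i/∂x_i = α_i − 1, so country i contributes w_i if α_i > 1, else 0.
α_i > 1 for i ∈ {2, 4, 5}; NE contributions (0, 14, 0, 8, 16), X = 38.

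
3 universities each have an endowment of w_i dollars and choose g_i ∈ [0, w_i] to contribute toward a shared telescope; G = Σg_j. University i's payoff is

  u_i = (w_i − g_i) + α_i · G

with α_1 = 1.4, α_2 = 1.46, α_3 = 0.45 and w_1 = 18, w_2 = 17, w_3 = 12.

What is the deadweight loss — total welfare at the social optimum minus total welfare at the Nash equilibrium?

27.72

∂u_i/∂g_i = α_i − 1, so university i contributes w_i if α_i > 1, else 0.
α_i > 1 for i ∈ {1, 2}; NE contributions (18, 17, 0), G = 35.
W^NE = Σw_i − G^NE + (Σα_i)·G^NE = 47 + 2.31·35 = 127.85.
Planner: ∂(Σu_j)/∂g_i = Σα_j − 1 = 2.31 > 0, so everyone contributes w_i; G^SO = 47, W^SO = 47 + 2.31·47 = 155.57.
Deadweight loss = 27.72.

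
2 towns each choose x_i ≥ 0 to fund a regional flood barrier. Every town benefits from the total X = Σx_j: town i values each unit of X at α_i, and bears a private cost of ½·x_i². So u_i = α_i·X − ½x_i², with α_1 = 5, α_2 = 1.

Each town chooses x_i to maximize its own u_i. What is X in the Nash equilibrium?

Town i's FOC: ∂u_i/∂x_i = α_i − x_i = 0, so x_i* = α_i.
NE contributions = (5, 1); X = 6.

6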